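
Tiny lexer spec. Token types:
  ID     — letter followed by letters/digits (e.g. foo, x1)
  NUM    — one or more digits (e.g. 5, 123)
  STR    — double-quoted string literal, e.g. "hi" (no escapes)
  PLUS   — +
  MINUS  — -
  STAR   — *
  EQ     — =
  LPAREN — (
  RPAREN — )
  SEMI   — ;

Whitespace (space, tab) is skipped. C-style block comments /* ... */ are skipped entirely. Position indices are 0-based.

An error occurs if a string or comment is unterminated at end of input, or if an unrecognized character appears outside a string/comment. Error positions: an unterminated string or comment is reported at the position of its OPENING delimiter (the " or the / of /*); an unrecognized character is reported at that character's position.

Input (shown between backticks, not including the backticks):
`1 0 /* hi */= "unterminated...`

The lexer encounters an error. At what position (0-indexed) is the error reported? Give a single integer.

Answer: 14

Derivation:
pos=0: emit NUM '1' (now at pos=1)
pos=2: emit NUM '0' (now at pos=3)
pos=4: enter COMMENT mode (saw '/*')
exit COMMENT mode (now at pos=12)
pos=12: emit EQ '='
pos=14: enter STRING mode
pos=14: ERROR — unterminated string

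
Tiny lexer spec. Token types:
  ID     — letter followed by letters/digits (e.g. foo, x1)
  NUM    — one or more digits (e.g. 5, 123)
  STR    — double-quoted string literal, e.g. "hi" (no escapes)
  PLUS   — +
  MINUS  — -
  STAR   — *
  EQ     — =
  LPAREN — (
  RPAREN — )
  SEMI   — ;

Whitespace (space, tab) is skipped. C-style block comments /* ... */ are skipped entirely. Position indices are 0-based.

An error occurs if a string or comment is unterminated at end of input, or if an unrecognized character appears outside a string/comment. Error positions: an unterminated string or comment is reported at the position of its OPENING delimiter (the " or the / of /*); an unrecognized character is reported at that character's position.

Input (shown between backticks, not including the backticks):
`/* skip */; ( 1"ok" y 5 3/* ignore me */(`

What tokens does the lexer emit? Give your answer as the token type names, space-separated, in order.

pos=0: enter COMMENT mode (saw '/*')
exit COMMENT mode (now at pos=10)
pos=10: emit SEMI ';'
pos=12: emit LPAREN '('
pos=14: emit NUM '1' (now at pos=15)
pos=15: enter STRING mode
pos=15: emit STR "ok" (now at pos=19)
pos=20: emit ID 'y' (now at pos=21)
pos=22: emit NUM '5' (now at pos=23)
pos=24: emit NUM '3' (now at pos=25)
pos=25: enter COMMENT mode (saw '/*')
exit COMMENT mode (now at pos=40)
pos=40: emit LPAREN '('
DONE. 8 tokens: [SEMI, LPAREN, NUM, STR, ID, NUM, NUM, LPAREN]

Answer: SEMI LPAREN NUM STR ID NUM NUM LPAREN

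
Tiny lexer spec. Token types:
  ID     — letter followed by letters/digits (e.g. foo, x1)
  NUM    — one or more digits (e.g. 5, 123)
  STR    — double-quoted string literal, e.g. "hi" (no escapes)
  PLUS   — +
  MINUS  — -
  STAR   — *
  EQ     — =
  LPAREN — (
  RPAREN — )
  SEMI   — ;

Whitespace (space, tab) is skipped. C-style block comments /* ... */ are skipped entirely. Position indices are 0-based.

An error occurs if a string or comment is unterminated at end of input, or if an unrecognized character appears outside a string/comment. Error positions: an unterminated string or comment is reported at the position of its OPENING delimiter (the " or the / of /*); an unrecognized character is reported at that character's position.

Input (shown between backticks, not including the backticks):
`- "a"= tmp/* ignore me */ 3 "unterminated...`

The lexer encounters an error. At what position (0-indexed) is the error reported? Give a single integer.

pos=0: emit MINUS '-'
pos=2: enter STRING mode
pos=2: emit STR "a" (now at pos=5)
pos=5: emit EQ '='
pos=7: emit ID 'tmp' (now at pos=10)
pos=10: enter COMMENT mode (saw '/*')
exit COMMENT mode (now at pos=25)
pos=26: emit NUM '3' (now at pos=27)
pos=28: enter STRING mode
pos=28: ERROR — unterminated string

Answer: 28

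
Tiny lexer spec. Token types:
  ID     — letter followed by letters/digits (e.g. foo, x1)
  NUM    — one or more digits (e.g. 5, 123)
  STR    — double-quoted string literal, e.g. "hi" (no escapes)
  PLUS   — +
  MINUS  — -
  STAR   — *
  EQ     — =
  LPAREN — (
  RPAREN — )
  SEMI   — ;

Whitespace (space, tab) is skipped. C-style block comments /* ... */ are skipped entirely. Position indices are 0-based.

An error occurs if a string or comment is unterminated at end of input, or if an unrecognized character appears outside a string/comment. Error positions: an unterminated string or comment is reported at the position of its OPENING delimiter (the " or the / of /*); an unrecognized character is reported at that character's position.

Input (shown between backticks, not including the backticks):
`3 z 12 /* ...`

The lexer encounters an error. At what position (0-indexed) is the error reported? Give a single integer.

pos=0: emit NUM '3' (now at pos=1)
pos=2: emit ID 'z' (now at pos=3)
pos=4: emit NUM '12' (now at pos=6)
pos=7: enter COMMENT mode (saw '/*')
pos=7: ERROR — unterminated comment (reached EOF)

Answer: 7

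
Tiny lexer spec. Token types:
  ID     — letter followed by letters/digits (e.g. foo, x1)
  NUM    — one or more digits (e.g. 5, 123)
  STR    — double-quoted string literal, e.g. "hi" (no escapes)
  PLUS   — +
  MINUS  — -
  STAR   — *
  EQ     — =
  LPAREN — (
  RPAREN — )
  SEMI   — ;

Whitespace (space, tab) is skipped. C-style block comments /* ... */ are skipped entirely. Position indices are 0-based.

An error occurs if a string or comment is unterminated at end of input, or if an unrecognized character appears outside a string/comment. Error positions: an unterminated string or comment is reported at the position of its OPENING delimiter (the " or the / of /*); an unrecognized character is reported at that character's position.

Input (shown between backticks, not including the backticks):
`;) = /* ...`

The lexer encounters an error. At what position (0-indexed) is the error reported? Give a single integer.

pos=0: emit SEMI ';'
pos=1: emit RPAREN ')'
pos=3: emit EQ '='
pos=5: enter COMMENT mode (saw '/*')
pos=5: ERROR — unterminated comment (reached EOF)

Answer: 5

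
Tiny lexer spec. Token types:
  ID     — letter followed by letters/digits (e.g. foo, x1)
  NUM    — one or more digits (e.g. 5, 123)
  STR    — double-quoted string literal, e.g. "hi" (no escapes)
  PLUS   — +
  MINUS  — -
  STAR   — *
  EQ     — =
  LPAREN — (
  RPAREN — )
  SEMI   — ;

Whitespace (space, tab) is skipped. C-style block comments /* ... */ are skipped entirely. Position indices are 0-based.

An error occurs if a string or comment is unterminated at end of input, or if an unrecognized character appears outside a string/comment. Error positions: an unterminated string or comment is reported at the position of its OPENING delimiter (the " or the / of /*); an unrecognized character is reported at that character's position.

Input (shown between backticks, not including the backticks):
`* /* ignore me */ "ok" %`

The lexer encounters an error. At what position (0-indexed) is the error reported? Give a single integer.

pos=0: emit STAR '*'
pos=2: enter COMMENT mode (saw '/*')
exit COMMENT mode (now at pos=17)
pos=18: enter STRING mode
pos=18: emit STR "ok" (now at pos=22)
pos=23: ERROR — unrecognized char '%'

Answer: 23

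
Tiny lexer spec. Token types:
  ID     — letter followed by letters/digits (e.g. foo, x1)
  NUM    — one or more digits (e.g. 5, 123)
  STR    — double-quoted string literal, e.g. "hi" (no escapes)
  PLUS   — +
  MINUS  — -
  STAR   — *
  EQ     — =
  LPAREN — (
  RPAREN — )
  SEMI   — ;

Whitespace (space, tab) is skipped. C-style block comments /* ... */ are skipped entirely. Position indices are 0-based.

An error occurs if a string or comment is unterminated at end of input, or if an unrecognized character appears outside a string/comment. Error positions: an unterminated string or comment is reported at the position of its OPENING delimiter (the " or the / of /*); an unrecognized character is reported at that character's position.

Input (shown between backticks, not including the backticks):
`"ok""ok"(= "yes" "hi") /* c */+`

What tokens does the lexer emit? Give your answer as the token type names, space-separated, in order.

Answer: STR STR LPAREN EQ STR STR RPAREN PLUS

Derivation:
pos=0: enter STRING mode
pos=0: emit STR "ok" (now at pos=4)
pos=4: enter STRING mode
pos=4: emit STR "ok" (now at pos=8)
pos=8: emit LPAREN '('
pos=9: emit EQ '='
pos=11: enter STRING mode
pos=11: emit STR "yes" (now at pos=16)
pos=17: enter STRING mode
pos=17: emit STR "hi" (now at pos=21)
pos=21: emit RPAREN ')'
pos=23: enter COMMENT mode (saw '/*')
exit COMMENT mode (now at pos=30)
pos=30: emit PLUS '+'
DONE. 8 tokens: [STR, STR, LPAREN, EQ, STR, STR, RPAREN, PLUS]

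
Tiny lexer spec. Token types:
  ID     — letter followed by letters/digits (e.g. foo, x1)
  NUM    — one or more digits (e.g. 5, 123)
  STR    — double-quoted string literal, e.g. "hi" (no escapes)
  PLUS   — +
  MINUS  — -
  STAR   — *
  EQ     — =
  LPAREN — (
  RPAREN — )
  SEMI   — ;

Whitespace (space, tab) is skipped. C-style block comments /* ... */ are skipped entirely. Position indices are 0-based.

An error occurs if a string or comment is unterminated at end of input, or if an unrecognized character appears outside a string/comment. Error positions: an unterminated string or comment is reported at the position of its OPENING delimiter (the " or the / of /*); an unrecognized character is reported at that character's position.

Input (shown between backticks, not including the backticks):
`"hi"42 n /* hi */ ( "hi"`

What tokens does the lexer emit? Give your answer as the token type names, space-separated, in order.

pos=0: enter STRING mode
pos=0: emit STR "hi" (now at pos=4)
pos=4: emit NUM '42' (now at pos=6)
pos=7: emit ID 'n' (now at pos=8)
pos=9: enter COMMENT mode (saw '/*')
exit COMMENT mode (now at pos=17)
pos=18: emit LPAREN '('
pos=20: enter STRING mode
pos=20: emit STR "hi" (now at pos=24)
DONE. 5 tokens: [STR, NUM, ID, LPAREN, STR]

Answer: STR NUM ID LPAREN STR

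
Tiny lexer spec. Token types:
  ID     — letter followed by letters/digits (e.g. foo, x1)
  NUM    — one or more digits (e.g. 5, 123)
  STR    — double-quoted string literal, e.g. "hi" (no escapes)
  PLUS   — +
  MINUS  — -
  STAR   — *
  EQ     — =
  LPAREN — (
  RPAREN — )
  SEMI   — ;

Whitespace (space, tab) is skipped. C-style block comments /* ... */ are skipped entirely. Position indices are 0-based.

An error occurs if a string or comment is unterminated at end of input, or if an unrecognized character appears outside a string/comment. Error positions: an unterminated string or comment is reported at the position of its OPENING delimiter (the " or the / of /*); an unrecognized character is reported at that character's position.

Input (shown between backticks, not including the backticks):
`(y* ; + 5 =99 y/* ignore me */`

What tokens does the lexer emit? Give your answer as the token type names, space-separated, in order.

pos=0: emit LPAREN '('
pos=1: emit ID 'y' (now at pos=2)
pos=2: emit STAR '*'
pos=4: emit SEMI ';'
pos=6: emit PLUS '+'
pos=8: emit NUM '5' (now at pos=9)
pos=10: emit EQ '='
pos=11: emit NUM '99' (now at pos=13)
pos=14: emit ID 'y' (now at pos=15)
pos=15: enter COMMENT mode (saw '/*')
exit COMMENT mode (now at pos=30)
DONE. 9 tokens: [LPAREN, ID, STAR, SEMI, PLUS, NUM, EQ, NUM, ID]

Answer: LPAREN ID STAR SEMI PLUS NUM EQ NUM ID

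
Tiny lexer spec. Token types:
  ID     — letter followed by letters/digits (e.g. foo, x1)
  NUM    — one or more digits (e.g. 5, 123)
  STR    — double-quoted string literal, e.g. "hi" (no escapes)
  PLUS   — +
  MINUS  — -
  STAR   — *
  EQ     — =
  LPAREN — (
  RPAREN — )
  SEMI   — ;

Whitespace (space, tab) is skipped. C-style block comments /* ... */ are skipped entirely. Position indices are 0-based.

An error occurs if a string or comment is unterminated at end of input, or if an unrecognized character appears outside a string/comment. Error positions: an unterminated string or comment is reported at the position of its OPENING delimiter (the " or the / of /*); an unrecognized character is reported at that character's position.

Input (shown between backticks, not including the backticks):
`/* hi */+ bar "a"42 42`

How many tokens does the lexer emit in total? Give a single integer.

pos=0: enter COMMENT mode (saw '/*')
exit COMMENT mode (now at pos=8)
pos=8: emit PLUS '+'
pos=10: emit ID 'bar' (now at pos=13)
pos=14: enter STRING mode
pos=14: emit STR "a" (now at pos=17)
pos=17: emit NUM '42' (now at pos=19)
pos=20: emit NUM '42' (now at pos=22)
DONE. 5 tokens: [PLUS, ID, STR, NUM, NUM]

Answer: 5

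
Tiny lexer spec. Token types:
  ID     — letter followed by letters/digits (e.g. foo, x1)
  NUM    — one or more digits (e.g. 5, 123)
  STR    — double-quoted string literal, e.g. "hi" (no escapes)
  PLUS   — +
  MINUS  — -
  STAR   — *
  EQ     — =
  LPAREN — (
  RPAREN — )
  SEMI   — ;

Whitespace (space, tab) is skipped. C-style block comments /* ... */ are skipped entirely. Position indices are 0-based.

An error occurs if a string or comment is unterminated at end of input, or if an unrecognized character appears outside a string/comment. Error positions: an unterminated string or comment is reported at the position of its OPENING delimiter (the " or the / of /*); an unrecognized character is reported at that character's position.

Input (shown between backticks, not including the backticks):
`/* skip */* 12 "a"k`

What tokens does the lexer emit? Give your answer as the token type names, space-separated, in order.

pos=0: enter COMMENT mode (saw '/*')
exit COMMENT mode (now at pos=10)
pos=10: emit STAR '*'
pos=12: emit NUM '12' (now at pos=14)
pos=15: enter STRING mode
pos=15: emit STR "a" (now at pos=18)
pos=18: emit ID 'k' (now at pos=19)
DONE. 4 tokens: [STAR, NUM, STR, ID]

Answer: STAR NUM STR ID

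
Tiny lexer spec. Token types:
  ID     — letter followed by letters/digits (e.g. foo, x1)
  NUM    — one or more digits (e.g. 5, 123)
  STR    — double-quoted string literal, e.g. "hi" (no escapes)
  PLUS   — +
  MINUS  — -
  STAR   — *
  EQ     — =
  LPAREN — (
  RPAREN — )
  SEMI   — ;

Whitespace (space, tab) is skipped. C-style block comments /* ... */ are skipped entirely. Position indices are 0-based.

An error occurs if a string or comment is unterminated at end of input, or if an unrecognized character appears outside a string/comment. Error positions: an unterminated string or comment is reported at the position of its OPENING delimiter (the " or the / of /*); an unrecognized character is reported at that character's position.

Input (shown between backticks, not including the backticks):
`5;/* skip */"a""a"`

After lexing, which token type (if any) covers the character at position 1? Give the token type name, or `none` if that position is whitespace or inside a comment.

pos=0: emit NUM '5' (now at pos=1)
pos=1: emit SEMI ';'
pos=2: enter COMMENT mode (saw '/*')
exit COMMENT mode (now at pos=12)
pos=12: enter STRING mode
pos=12: emit STR "a" (now at pos=15)
pos=15: enter STRING mode
pos=15: emit STR "a" (now at pos=18)
DONE. 4 tokens: [NUM, SEMI, STR, STR]
Position 1: char is ';' -> SEMI

Answer: SEMI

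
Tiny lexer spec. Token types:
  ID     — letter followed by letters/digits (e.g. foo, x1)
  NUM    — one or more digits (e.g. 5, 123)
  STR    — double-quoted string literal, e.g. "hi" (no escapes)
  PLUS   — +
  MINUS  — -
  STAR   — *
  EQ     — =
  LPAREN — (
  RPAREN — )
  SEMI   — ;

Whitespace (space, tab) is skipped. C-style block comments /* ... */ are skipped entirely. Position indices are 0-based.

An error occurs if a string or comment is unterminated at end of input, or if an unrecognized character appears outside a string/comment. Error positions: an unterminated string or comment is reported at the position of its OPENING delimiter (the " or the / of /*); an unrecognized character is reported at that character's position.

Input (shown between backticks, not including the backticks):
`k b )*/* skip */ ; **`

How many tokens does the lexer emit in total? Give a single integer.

Answer: 7

Derivation:
pos=0: emit ID 'k' (now at pos=1)
pos=2: emit ID 'b' (now at pos=3)
pos=4: emit RPAREN ')'
pos=5: emit STAR '*'
pos=6: enter COMMENT mode (saw '/*')
exit COMMENT mode (now at pos=16)
pos=17: emit SEMI ';'
pos=19: emit STAR '*'
pos=20: emit STAR '*'
DONE. 7 tokens: [ID, ID, RPAREN, STAR, SEMI, STAR, STAR]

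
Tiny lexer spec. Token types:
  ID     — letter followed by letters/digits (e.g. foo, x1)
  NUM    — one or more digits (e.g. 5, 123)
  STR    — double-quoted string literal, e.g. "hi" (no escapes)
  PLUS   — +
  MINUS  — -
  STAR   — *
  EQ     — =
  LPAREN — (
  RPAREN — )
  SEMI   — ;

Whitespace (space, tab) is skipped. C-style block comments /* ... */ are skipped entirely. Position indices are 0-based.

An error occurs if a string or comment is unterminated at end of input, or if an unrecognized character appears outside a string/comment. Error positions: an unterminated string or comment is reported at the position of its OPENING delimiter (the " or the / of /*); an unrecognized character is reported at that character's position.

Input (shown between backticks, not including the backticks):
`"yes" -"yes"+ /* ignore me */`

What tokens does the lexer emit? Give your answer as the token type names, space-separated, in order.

Answer: STR MINUS STR PLUS

Derivation:
pos=0: enter STRING mode
pos=0: emit STR "yes" (now at pos=5)
pos=6: emit MINUS '-'
pos=7: enter STRING mode
pos=7: emit STR "yes" (now at pos=12)
pos=12: emit PLUS '+'
pos=14: enter COMMENT mode (saw '/*')
exit COMMENT mode (now at pos=29)
DONE. 4 tokens: [STR, MINUS, STR, PLUS]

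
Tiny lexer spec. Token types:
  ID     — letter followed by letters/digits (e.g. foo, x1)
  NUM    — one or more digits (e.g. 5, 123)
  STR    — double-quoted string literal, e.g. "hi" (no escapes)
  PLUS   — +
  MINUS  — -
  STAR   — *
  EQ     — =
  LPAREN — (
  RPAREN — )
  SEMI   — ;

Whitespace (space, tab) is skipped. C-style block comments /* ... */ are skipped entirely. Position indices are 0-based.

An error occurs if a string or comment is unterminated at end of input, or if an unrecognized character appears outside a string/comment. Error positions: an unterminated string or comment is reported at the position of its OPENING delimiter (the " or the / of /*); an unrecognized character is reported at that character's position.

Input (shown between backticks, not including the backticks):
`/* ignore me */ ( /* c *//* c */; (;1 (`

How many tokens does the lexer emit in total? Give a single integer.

Answer: 6

Derivation:
pos=0: enter COMMENT mode (saw '/*')
exit COMMENT mode (now at pos=15)
pos=16: emit LPAREN '('
pos=18: enter COMMENT mode (saw '/*')
exit COMMENT mode (now at pos=25)
pos=25: enter COMMENT mode (saw '/*')
exit COMMENT mode (now at pos=32)
pos=32: emit SEMI ';'
pos=34: emit LPAREN '('
pos=35: emit SEMI ';'
pos=36: emit NUM '1' (now at pos=37)
pos=38: emit LPAREN '('
DONE. 6 tokens: [LPAREN, SEMI, LPAREN, SEMI, NUM, LPAREN]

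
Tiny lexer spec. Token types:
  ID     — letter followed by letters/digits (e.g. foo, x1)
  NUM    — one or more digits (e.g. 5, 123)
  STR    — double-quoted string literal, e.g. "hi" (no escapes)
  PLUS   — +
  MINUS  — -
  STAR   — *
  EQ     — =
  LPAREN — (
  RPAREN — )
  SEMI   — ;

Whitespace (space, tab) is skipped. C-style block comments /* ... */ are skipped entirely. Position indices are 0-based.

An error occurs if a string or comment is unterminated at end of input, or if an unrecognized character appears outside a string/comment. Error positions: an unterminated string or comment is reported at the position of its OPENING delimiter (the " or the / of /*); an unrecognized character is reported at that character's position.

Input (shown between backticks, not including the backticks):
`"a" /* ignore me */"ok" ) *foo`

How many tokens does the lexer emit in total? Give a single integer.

Answer: 5

Derivation:
pos=0: enter STRING mode
pos=0: emit STR "a" (now at pos=3)
pos=4: enter COMMENT mode (saw '/*')
exit COMMENT mode (now at pos=19)
pos=19: enter STRING mode
pos=19: emit STR "ok" (now at pos=23)
pos=24: emit RPAREN ')'
pos=26: emit STAR '*'
pos=27: emit ID 'foo' (now at pos=30)
DONE. 5 tokens: [STR, STR, RPAREN, STAR, ID]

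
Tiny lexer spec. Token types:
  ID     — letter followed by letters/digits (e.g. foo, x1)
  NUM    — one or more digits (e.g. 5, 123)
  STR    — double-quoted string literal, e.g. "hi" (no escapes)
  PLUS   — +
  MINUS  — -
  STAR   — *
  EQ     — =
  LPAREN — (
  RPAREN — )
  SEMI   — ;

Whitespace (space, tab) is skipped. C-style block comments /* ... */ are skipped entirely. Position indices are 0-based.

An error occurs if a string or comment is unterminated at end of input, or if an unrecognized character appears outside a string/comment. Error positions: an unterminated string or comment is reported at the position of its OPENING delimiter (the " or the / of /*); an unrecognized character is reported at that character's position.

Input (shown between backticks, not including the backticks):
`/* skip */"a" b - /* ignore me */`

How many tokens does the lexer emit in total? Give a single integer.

Answer: 3

Derivation:
pos=0: enter COMMENT mode (saw '/*')
exit COMMENT mode (now at pos=10)
pos=10: enter STRING mode
pos=10: emit STR "a" (now at pos=13)
pos=14: emit ID 'b' (now at pos=15)
pos=16: emit MINUS '-'
pos=18: enter COMMENT mode (saw '/*')
exit COMMENT mode (now at pos=33)
DONE. 3 tokens: [STR, ID, MINUS]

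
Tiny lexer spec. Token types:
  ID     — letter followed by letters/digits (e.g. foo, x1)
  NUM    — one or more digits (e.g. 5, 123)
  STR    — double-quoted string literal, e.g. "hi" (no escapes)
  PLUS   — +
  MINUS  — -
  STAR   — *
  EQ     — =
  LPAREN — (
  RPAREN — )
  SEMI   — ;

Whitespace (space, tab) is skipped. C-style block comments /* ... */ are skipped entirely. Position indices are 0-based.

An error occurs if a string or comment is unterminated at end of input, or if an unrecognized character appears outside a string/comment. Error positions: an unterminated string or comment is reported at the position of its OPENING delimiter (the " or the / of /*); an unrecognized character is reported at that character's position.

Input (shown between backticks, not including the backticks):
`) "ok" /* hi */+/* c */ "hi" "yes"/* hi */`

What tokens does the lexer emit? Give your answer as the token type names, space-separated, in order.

Answer: RPAREN STR PLUS STR STR

Derivation:
pos=0: emit RPAREN ')'
pos=2: enter STRING mode
pos=2: emit STR "ok" (now at pos=6)
pos=7: enter COMMENT mode (saw '/*')
exit COMMENT mode (now at pos=15)
pos=15: emit PLUS '+'
pos=16: enter COMMENT mode (saw '/*')
exit COMMENT mode (now at pos=23)
pos=24: enter STRING mode
pos=24: emit STR "hi" (now at pos=28)
pos=29: enter STRING mode
pos=29: emit STR "yes" (now at pos=34)
pos=34: enter COMMENT mode (saw '/*')
exit COMMENT mode (now at pos=42)
DONE. 5 tokens: [RPAREN, STR, PLUS, STR, STR]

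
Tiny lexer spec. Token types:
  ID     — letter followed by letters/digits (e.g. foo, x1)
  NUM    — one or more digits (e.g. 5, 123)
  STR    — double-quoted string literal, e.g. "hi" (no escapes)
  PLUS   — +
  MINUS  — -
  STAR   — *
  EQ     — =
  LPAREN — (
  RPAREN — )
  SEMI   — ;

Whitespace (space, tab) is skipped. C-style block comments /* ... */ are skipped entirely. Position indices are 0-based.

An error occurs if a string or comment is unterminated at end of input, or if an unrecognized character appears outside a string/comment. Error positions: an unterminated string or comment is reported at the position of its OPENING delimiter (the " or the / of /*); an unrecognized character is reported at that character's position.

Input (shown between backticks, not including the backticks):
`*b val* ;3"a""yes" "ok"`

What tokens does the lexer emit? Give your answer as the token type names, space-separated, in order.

Answer: STAR ID ID STAR SEMI NUM STR STR STR

Derivation:
pos=0: emit STAR '*'
pos=1: emit ID 'b' (now at pos=2)
pos=3: emit ID 'val' (now at pos=6)
pos=6: emit STAR '*'
pos=8: emit SEMI ';'
pos=9: emit NUM '3' (now at pos=10)
pos=10: enter STRING mode
pos=10: emit STR "a" (now at pos=13)
pos=13: enter STRING mode
pos=13: emit STR "yes" (now at pos=18)
pos=19: enter STRING mode
pos=19: emit STR "ok" (now at pos=23)
DONE. 9 tokens: [STAR, ID, ID, STAR, SEMI, NUM, STR, STR, STR]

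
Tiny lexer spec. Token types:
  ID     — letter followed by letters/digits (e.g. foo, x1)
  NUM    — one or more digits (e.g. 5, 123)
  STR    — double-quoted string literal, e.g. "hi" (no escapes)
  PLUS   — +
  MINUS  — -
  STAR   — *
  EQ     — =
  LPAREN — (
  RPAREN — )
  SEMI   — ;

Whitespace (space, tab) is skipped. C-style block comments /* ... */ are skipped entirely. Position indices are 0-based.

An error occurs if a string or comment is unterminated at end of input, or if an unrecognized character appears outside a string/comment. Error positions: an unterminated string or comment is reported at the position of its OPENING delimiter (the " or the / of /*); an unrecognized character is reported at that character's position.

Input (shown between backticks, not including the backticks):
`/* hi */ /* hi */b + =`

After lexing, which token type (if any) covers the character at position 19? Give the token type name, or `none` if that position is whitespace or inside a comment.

Answer: PLUS

Derivation:
pos=0: enter COMMENT mode (saw '/*')
exit COMMENT mode (now at pos=8)
pos=9: enter COMMENT mode (saw '/*')
exit COMMENT mode (now at pos=17)
pos=17: emit ID 'b' (now at pos=18)
pos=19: emit PLUS '+'
pos=21: emit EQ '='
DONE. 3 tokens: [ID, PLUS, EQ]
Position 19: char is '+' -> PLUS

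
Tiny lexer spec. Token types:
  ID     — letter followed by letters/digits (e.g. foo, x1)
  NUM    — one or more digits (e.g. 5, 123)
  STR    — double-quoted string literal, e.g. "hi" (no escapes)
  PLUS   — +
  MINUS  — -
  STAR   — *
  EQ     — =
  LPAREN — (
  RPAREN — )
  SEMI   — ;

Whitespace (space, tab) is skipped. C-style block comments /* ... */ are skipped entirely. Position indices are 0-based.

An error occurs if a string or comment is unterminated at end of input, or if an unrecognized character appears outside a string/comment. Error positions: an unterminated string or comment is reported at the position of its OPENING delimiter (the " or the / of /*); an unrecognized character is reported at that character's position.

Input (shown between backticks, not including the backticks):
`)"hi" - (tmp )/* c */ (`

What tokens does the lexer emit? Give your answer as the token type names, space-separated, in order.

Answer: RPAREN STR MINUS LPAREN ID RPAREN LPAREN

Derivation:
pos=0: emit RPAREN ')'
pos=1: enter STRING mode
pos=1: emit STR "hi" (now at pos=5)
pos=6: emit MINUS '-'
pos=8: emit LPAREN '('
pos=9: emit ID 'tmp' (now at pos=12)
pos=13: emit RPAREN ')'
pos=14: enter COMMENT mode (saw '/*')
exit COMMENT mode (now at pos=21)
pos=22: emit LPAREN '('
DONE. 7 tokens: [RPAREN, STR, MINUS, LPAREN, ID, RPAREN, LPAREN]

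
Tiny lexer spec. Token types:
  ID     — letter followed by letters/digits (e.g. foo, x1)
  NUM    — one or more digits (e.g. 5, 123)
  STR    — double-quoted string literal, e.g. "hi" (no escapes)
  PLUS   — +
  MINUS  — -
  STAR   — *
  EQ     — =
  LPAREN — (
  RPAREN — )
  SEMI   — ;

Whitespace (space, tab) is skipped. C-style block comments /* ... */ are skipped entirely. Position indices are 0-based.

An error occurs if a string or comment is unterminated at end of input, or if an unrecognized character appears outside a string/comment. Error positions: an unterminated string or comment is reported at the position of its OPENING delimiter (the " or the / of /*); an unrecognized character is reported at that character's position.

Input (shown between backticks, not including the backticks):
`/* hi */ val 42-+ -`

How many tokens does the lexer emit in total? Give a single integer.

pos=0: enter COMMENT mode (saw '/*')
exit COMMENT mode (now at pos=8)
pos=9: emit ID 'val' (now at pos=12)
pos=13: emit NUM '42' (now at pos=15)
pos=15: emit MINUS '-'
pos=16: emit PLUS '+'
pos=18: emit MINUS '-'
DONE. 5 tokens: [ID, NUM, MINUS, PLUS, MINUS]

Answer: 5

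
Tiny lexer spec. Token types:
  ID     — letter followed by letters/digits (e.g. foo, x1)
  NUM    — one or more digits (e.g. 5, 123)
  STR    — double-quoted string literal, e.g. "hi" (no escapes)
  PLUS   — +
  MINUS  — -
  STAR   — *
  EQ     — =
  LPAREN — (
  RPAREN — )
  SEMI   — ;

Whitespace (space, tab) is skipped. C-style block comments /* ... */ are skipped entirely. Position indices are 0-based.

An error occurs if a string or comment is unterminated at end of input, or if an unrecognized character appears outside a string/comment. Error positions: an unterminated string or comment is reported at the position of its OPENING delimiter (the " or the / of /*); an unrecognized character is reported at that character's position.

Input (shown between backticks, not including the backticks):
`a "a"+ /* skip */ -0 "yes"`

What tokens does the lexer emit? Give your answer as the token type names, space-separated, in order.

Answer: ID STR PLUS MINUS NUM STR

Derivation:
pos=0: emit ID 'a' (now at pos=1)
pos=2: enter STRING mode
pos=2: emit STR "a" (now at pos=5)
pos=5: emit PLUS '+'
pos=7: enter COMMENT mode (saw '/*')
exit COMMENT mode (now at pos=17)
pos=18: emit MINUS '-'
pos=19: emit NUM '0' (now at pos=20)
pos=21: enter STRING mode
pos=21: emit STR "yes" (now at pos=26)
DONE. 6 tokens: [ID, STR, PLUS, MINUS, NUM, STR]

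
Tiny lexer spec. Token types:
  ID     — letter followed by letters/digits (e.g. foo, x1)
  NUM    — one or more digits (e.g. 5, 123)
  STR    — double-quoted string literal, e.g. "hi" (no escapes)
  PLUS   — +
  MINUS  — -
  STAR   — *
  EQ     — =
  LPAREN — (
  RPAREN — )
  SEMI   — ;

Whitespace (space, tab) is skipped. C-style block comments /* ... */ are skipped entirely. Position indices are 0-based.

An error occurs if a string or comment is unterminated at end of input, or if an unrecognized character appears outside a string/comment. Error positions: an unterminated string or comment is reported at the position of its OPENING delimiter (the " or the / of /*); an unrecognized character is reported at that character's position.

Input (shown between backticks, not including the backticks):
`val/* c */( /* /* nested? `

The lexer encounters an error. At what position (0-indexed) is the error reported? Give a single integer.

Answer: 12

Derivation:
pos=0: emit ID 'val' (now at pos=3)
pos=3: enter COMMENT mode (saw '/*')
exit COMMENT mode (now at pos=10)
pos=10: emit LPAREN '('
pos=12: enter COMMENT mode (saw '/*')
pos=12: ERROR — unterminated comment (reached EOF)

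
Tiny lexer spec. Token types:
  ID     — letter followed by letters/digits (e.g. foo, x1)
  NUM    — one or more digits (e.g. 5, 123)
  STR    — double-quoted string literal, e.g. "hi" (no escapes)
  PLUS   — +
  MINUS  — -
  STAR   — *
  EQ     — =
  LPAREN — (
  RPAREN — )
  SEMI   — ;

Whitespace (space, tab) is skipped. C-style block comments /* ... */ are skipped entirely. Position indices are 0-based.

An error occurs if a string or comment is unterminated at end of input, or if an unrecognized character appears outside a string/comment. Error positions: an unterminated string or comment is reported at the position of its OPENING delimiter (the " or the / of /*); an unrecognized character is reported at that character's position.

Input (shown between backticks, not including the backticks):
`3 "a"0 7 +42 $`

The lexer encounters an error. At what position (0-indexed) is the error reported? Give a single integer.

pos=0: emit NUM '3' (now at pos=1)
pos=2: enter STRING mode
pos=2: emit STR "a" (now at pos=5)
pos=5: emit NUM '0' (now at pos=6)
pos=7: emit NUM '7' (now at pos=8)
pos=9: emit PLUS '+'
pos=10: emit NUM '42' (now at pos=12)
pos=13: ERROR — unrecognized char '$'

Answer: 13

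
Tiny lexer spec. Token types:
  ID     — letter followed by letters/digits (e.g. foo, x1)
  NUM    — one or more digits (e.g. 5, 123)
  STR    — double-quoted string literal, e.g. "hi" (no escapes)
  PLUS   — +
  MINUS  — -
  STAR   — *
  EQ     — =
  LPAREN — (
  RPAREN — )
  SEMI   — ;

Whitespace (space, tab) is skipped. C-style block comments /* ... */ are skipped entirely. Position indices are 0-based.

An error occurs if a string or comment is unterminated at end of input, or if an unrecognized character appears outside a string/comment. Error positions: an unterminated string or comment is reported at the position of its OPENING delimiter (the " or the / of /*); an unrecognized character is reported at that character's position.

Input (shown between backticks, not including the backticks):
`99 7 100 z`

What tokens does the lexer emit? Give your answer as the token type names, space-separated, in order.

Answer: NUM NUM NUM ID

Derivation:
pos=0: emit NUM '99' (now at pos=2)
pos=3: emit NUM '7' (now at pos=4)
pos=5: emit NUM '100' (now at pos=8)
pos=9: emit ID 'z' (now at pos=10)
DONE. 4 tokens: [NUM, NUM, NUM, ID]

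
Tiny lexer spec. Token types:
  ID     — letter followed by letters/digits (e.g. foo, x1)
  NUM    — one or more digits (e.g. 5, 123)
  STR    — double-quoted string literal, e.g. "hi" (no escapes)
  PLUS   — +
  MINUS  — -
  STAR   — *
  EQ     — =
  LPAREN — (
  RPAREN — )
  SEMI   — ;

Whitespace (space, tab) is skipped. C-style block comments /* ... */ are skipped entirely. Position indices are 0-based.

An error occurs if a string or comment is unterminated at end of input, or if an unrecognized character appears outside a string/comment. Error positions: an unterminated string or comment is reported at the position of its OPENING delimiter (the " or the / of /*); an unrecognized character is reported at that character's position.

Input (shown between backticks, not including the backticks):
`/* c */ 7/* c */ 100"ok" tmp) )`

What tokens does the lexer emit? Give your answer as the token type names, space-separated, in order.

Answer: NUM NUM STR ID RPAREN RPAREN

Derivation:
pos=0: enter COMMENT mode (saw '/*')
exit COMMENT mode (now at pos=7)
pos=8: emit NUM '7' (now at pos=9)
pos=9: enter COMMENT mode (saw '/*')
exit COMMENT mode (now at pos=16)
pos=17: emit NUM '100' (now at pos=20)
pos=20: enter STRING mode
pos=20: emit STR "ok" (now at pos=24)
pos=25: emit ID 'tmp' (now at pos=28)
pos=28: emit RPAREN ')'
pos=30: emit RPAREN ')'
DONE. 6 tokens: [NUM, NUM, STR, ID, RPAREN, RPAREN]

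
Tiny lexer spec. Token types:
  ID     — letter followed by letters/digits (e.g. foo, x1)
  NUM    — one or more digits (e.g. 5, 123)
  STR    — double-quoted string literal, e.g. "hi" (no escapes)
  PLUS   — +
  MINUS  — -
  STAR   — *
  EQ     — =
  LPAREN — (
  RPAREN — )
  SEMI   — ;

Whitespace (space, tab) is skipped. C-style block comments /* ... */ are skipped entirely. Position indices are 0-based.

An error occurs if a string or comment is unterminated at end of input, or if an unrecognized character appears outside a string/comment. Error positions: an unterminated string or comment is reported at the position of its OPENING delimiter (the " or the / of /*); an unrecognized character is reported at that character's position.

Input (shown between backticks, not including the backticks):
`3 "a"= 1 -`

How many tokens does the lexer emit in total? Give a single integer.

pos=0: emit NUM '3' (now at pos=1)
pos=2: enter STRING mode
pos=2: emit STR "a" (now at pos=5)
pos=5: emit EQ '='
pos=7: emit NUM '1' (now at pos=8)
pos=9: emit MINUS '-'
DONE. 5 tokens: [NUM, STR, EQ, NUM, MINUS]

Answer: 5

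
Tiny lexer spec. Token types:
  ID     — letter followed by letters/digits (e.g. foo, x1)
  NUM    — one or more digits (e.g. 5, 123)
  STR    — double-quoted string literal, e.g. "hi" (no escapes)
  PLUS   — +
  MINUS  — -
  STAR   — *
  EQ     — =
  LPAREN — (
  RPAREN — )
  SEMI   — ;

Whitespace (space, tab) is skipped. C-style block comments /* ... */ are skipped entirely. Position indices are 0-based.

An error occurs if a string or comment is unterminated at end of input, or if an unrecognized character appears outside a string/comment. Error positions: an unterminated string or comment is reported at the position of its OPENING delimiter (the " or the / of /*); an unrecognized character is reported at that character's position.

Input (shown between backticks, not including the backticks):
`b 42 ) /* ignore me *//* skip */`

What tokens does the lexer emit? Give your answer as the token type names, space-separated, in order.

Answer: ID NUM RPAREN

Derivation:
pos=0: emit ID 'b' (now at pos=1)
pos=2: emit NUM '42' (now at pos=4)
pos=5: emit RPAREN ')'
pos=7: enter COMMENT mode (saw '/*')
exit COMMENT mode (now at pos=22)
pos=22: enter COMMENT mode (saw '/*')
exit COMMENT mode (now at pos=32)
DONE. 3 tokens: [ID, NUM, RPAREN]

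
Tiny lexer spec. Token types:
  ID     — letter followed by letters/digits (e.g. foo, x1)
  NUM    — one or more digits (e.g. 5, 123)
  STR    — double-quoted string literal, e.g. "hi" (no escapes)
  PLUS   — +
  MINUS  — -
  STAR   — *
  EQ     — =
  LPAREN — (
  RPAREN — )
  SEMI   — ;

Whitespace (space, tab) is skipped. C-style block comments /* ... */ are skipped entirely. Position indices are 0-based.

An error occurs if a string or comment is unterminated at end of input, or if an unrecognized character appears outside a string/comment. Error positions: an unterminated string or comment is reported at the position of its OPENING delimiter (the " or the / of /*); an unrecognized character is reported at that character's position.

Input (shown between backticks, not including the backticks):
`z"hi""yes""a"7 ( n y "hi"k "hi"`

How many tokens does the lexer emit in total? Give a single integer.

Answer: 11

Derivation:
pos=0: emit ID 'z' (now at pos=1)
pos=1: enter STRING mode
pos=1: emit STR "hi" (now at pos=5)
pos=5: enter STRING mode
pos=5: emit STR "yes" (now at pos=10)
pos=10: enter STRING mode
pos=10: emit STR "a" (now at pos=13)
pos=13: emit NUM '7' (now at pos=14)
pos=15: emit LPAREN '('
pos=17: emit ID 'n' (now at pos=18)
pos=19: emit ID 'y' (now at pos=20)
pos=21: enter STRING mode
pos=21: emit STR "hi" (now at pos=25)
pos=25: emit ID 'k' (now at pos=26)
pos=27: enter STRING mode
pos=27: emit STR "hi" (now at pos=31)
DONE. 11 tokens: [ID, STR, STR, STR, NUM, LPAREN, ID, ID, STR, ID, STR]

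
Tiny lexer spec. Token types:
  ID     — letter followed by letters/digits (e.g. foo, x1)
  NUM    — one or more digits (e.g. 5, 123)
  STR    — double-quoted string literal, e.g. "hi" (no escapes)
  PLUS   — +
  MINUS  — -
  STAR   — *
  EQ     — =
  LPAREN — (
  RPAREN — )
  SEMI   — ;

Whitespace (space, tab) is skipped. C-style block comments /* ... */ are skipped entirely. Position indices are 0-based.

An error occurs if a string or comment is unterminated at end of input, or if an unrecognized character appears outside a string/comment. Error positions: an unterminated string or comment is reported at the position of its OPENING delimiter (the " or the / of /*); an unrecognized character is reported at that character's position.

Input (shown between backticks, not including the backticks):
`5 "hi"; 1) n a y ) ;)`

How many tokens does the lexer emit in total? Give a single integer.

Answer: 11

Derivation:
pos=0: emit NUM '5' (now at pos=1)
pos=2: enter STRING mode
pos=2: emit STR "hi" (now at pos=6)
pos=6: emit SEMI ';'
pos=8: emit NUM '1' (now at pos=9)
pos=9: emit RPAREN ')'
pos=11: emit ID 'n' (now at pos=12)
pos=13: emit ID 'a' (now at pos=14)
pos=15: emit ID 'y' (now at pos=16)
pos=17: emit RPAREN ')'
pos=19: emit SEMI ';'
pos=20: emit RPAREN ')'
DONE. 11 tokens: [NUM, STR, SEMI, NUM, RPAREN, ID, ID, ID, RPAREN, SEMI, RPAREN]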